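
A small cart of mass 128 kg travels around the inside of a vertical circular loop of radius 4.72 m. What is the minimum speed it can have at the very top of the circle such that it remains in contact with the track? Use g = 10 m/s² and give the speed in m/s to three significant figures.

6.87 m/s

At the highest point the centre is directly below, so both the weight and N act inward: N + mg = mv²/r.
At minimum speed N → 0, so mg = mv_min²/r ⇒ v_min = √(g r) = √(10.0 × 4.72) = 6.870 m/s.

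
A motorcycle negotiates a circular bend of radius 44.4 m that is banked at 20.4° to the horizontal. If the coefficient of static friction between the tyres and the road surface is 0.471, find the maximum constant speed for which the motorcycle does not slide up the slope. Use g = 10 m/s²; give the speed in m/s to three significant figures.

21.3 m/s

At the maximum speed, friction acts down the slope at its limiting value f = μN. Radially (horizontal, toward centre): N sinθ + μN cosθ = mv²/r. Vertically: N cosθ − μN sinθ = mg.
Dividing: v² = r g (sinθ + μcosθ)/(cosθ − μsinθ).
sinθ + μcosθ = 0.3486 + 0.471×0.9373 = 0.7900; cosθ − μsinθ = 0.9373 − 0.471×0.3486 = 0.7731.
v² = 44.4 × 10.0 × 0.7900/0.7731 = 453.7 m²/s², so v = 21.30 m/s.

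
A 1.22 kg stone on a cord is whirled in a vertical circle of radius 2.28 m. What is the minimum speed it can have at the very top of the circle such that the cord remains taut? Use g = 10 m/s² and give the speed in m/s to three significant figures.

4.77 m/s

At the highest point the centre is directly below, so both the weight and T act inward: T + mg = mv²/r.
At minimum speed T → 0, so mg = mv_min²/r ⇒ v_min = √(g r) = √(10.0 × 2.28) = 4.775 m/s.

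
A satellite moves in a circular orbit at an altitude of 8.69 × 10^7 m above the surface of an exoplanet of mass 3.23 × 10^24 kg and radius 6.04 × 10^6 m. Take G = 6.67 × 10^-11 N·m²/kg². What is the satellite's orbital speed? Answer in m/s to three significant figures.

Orbital radius r = R + h = 6.04 × 10^6 + 8.69 × 10^7 = 9.294 × 10^7 m.
Gravity supplies the centripetal force: G M m / r² = m v² / r, so v = √(GM/r).
v = √(6.67 × 10^-11 × 3.23 × 10^24 / 9.294 × 10^7) = √(2.318 × 10^6) = 1523 m/s.

1520 m/s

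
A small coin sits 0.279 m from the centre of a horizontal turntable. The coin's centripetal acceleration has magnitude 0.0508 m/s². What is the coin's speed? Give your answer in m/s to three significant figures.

0.119 m/s

a_c = v²/r ⇒ v = √(a_c · r) = √(0.0508 × 0.279) = √0.01417 = 0.1191 m/s.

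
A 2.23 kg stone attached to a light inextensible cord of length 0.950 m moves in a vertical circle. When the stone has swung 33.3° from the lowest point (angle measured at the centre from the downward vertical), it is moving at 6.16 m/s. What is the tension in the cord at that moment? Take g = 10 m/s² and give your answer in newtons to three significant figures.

108 N

Take the radial direction toward the centre of the circle as positive. The component of the weight along the string toward the centre is −mg cos φ (φ measured from the bottom), so Newton's second law along the string gives T − mg cos φ = m v²/r.
cos 33.3° = 0.8358, so T = m(v²/r + g cos φ) = 2.23 × ((6.16)²/0.950 + 10.0 × 0.8358) = 2.23 × (39.94 + (8.358)) = 2.23 × 48.30 = 107.7 N.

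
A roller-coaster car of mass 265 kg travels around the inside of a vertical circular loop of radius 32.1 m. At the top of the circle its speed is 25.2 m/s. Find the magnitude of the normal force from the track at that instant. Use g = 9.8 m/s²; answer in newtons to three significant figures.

At the top, both N and the weight mg point inward (toward the centre), so N + mg = mv²/r.
N = m(v²/r − g) = 265 × ((25.2)²/32.1 − 9.8) = 265 × (19.78 − 9.8) = 265 × 9.983 = 2646 N.

2650 N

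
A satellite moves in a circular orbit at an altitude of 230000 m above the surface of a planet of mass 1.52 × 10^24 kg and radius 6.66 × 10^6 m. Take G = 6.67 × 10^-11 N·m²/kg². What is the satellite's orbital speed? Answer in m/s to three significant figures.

3840 m/s

Orbital radius r = R + h = 6.66 × 10^6 + 230000 = 6.890 × 10^6 m.
Gravity supplies the centripetal force: G M m / r² = m v² / r, so v = √(GM/r).
v = √(6.67 × 10^-11 × 1.52 × 10^24 / 6.890 × 10^6) = √(1.471 × 10^7) = 3836 m/s.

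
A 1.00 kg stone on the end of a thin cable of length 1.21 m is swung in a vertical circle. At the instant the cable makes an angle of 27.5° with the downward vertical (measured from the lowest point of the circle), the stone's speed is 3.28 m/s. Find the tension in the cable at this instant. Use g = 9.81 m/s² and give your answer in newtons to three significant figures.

17.6 N

Take the radial direction toward the centre of the circle as positive. The component of the weight along the string toward the centre is −mg cos φ (φ measured from the bottom), so Newton's second law along the string gives T − mg cos φ = m v²/r.
cos 27.5° = 0.8870, so T = m(v²/r + g cos φ) = 1.00 × ((3.28)²/1.21 + 9.81 × 0.8870) = 1.00 × (8.891 + (8.702)) = 1.00 × 17.59 = 17.59 N.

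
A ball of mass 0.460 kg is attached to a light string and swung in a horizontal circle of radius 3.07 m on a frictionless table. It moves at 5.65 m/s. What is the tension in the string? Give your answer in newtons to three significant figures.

The tension is the only horizontal force, so it supplies the full centripetal force: T = m v²/r = 0.460 × (5.650)²/3.07 = 0.460 × 31.92/3.07 = 4.783 N.

4.78 N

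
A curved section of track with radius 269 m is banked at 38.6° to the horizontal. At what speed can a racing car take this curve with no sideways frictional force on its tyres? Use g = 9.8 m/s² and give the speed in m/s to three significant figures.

45.9 m/s

On a frictionless banked curve, N sinθ = mv²/r and N cosθ = mg, so tanθ = v²/(rg).
v = √(r g tanθ) = √(269 × 9.8 × tan 38.6°) = √(269 × 9.8 × 0.7983) = √2104 = 45.87 m/s.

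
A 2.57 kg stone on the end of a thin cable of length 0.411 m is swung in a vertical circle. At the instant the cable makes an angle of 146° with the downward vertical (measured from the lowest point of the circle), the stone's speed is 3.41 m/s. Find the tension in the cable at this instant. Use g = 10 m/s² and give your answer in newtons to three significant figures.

Take the radial direction toward the centre of the circle as positive. The component of the weight along the string toward the centre is −mg cos φ (φ measured from the bottom), so Newton's second law along the string gives T − mg cos φ = m v²/r.
cos 146° = -0.8290, so T = m(v²/r + g cos φ) = 2.57 × ((3.41)²/0.411 + 10.0 × -0.8290) = 2.57 × (28.29 + (-8.290)) = 2.57 × 20.00 = 51.40 N.

51.4 N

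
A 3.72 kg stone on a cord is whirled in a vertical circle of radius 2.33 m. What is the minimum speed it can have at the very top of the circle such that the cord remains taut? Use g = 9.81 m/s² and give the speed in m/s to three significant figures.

4.78 m/s

At the highest point the centre is directly below, so both the weight and T act inward: T + mg = mv²/r.
At minimum speed T → 0, so mg = mv_min²/r ⇒ v_min = √(g r) = √(9.81 × 2.33) = 4.781 m/s.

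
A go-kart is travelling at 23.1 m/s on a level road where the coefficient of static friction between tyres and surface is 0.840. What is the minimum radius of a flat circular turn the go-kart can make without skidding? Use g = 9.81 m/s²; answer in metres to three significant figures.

64.8 m

At the limit, μ_s m g = m v²/r, so r_min = v²/(μ_s g) = (23.1)²/(0.840 × 9.81) = 533.6/8.240 = 64.76 m.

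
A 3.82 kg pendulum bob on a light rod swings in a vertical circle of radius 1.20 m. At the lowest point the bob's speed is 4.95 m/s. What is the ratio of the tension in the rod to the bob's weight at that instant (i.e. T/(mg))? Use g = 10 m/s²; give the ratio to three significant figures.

At the bottom, T − mg = mv²/r, so T = m(v²/r + g) and T/(mg) = v²/(rg) + 1 = (4.95)²/(1.20 × 10.0) + 1 = 2.042 + 1 = 3.042.

3.04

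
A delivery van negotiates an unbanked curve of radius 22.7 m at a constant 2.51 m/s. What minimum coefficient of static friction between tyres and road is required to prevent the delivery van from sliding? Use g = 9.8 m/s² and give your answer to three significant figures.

0.0283

Friction provides the centripetal force: μ_s m g = m v²/r, so μ_s = v²/(g r) = (2.510)²/(9.8 × 22.7) = 6.300/222.5 = 0.02832.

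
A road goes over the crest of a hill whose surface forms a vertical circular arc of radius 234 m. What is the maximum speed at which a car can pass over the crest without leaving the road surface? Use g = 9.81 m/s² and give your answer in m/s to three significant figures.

47.9 m/s

At the crest the centre of the circle is below the car, so the net downward (centripetal) force is mg − N = mv²/r.
The car leaves the road when N → 0, giving v_max = √(g r) = √(9.81 × 234) = 47.91 m/s.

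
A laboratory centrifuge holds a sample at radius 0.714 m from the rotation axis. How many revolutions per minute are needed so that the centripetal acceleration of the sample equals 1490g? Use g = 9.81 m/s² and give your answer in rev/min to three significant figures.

Require ω²r = 1490g, so ω = √(1490 × 9.81/0.714) = 143.1 rad/s.
In rev/min: ω × 60/(2π) = 143.1 × 60/(2π) = 1366 rev/min.

1370 rev/min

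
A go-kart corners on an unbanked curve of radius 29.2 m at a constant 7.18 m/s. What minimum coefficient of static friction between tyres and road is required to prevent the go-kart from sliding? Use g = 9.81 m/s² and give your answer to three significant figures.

Friction provides the centripetal force: μ_s m g = m v²/r, so μ_s = v²/(g r) = (7.180)²/(9.81 × 29.2) = 51.55/286.5 = 0.1800.

0.180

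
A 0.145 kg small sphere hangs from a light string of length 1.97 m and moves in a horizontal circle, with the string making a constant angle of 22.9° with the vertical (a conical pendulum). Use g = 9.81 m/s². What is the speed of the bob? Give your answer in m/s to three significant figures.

1.78 m/s

The radius of the circle is r = L sinθ = 1.97 × sin 22.9° = 0.7666 m.
Horizontally T sinθ = mv²/r and vertically T cosθ = mg, so tanθ = v²/(rg).
v = √(r g tanθ) = √(0.7666 × 9.81 × 0.4224) = √3.177 = 1.782 m/s.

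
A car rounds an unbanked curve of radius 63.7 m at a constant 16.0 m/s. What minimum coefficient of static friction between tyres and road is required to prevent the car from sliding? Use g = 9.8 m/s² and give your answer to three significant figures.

0.410

Friction provides the centripetal force: μ_s m g = m v²/r, so μ_s = v²/(g r) = (16.00)²/(9.8 × 63.7) = 256.0/624.3 = 0.4101.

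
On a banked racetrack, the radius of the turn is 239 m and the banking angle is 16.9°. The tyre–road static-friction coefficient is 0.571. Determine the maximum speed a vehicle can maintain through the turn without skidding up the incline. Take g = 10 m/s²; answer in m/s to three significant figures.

50.3 m/s

At the maximum speed, friction acts down the slope at its limiting value f = μN. Radially (horizontal, toward centre): N sinθ + μN cosθ = mv²/r. Vertically: N cosθ − μN sinθ = mg.
Dividing: v² = r g (sinθ + μcosθ)/(cosθ − μsinθ).
sinθ + μcosθ = 0.2907 + 0.571×0.9568 = 0.8370; cosθ − μsinθ = 0.9568 − 0.571×0.2907 = 0.7908.
v² = 239 × 10.0 × 0.8370/0.7908 = 2530 m²/s², so v = 50.30 m/s.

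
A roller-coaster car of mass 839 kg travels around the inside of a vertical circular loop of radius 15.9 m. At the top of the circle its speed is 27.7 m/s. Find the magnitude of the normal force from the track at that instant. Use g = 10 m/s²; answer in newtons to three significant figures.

32100 N

At the top, both N and the weight mg point inward (toward the centre), so N + mg = mv²/r.
N = m(v²/r − g) = 839 × ((27.7)²/15.9 − 10.0) = 839 × (48.26 − 10.0) = 839 × 38.26 = 32100 N.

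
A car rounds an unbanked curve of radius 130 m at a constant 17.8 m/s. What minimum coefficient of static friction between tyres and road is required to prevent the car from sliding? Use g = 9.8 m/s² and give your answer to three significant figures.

0.249

Friction provides the centripetal force: μ_s m g = m v²/r, so μ_s = v²/(g r) = (17.80)²/(9.8 × 130) = 316.8/1274 = 0.2487.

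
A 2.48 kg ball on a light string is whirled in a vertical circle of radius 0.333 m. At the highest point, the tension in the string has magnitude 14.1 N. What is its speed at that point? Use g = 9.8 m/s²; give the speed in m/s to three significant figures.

At the top, T + mg = mv²/r, so v = √(r(T/m + g)) = √(0.333 × (14.1/2.48 + 9.8)) = √(0.333 × 15.49) = √5.157 = 2.271 m/s.

2.27 m/s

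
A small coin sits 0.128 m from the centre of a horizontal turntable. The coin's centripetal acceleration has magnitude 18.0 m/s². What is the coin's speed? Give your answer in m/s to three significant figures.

1.52 m/s

a_c = v²/r ⇒ v = √(a_c · r) = √(18.0 × 0.128) = √2.304 = 1.518 m/s.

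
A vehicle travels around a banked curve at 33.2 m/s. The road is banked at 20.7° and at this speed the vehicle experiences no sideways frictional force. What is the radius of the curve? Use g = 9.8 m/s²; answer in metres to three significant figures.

Frictionless banking: tanθ = v²/(rg), so r = v²/(g tanθ).
r = (33.2)²/(9.8 × tan 20.7°) = 1102/(9.8 × 0.3779) = 1102/3.703 = 297.7 m.

298 m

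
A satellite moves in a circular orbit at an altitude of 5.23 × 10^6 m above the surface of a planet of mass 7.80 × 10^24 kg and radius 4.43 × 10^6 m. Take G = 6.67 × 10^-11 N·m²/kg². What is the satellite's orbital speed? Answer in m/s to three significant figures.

Orbital radius r = R + h = 4.43 × 10^6 + 5.23 × 10^6 = 9.660 × 10^6 m.
Gravity supplies the centripetal force: G M m / r² = m v² / r, so v = √(GM/r).
v = √(6.67 × 10^-11 × 7.80 × 10^24 / 9.660 × 10^6) = √(5.386 × 10^7) = 7339 m/s.

7340 m/s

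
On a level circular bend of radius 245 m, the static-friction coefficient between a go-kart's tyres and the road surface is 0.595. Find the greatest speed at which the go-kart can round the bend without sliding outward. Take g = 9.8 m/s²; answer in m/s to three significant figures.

The only inward force on a level bend is static friction, so at the limit f_s = μ_s N = μ_s m g = m v²/r.
Mass cancels: v_max = √(μ_s g r) = √(0.595 × 9.8 × 245) = √1429 = 37.80 m/s.

37.8 m/s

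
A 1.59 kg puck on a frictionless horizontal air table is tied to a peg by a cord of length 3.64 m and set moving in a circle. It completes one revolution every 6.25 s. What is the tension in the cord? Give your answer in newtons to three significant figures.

5.85 N

v = 2πr/T = 2π × 3.64/6.25 = 3.659 m/s.
The tension is the only horizontal force, so it supplies the full centripetal force: T = m v²/r = 1.59 × (3.659)²/3.64 = 1.59 × 13.39/3.64 = 5.849 N.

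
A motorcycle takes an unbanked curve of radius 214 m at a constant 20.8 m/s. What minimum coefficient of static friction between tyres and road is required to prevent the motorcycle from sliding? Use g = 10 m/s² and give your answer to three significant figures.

0.202

Friction provides the centripetal force: μ_s m g = m v²/r, so μ_s = v²/(g r) = (20.80)²/(10.0 × 214) = 432.6/2140 = 0.2022.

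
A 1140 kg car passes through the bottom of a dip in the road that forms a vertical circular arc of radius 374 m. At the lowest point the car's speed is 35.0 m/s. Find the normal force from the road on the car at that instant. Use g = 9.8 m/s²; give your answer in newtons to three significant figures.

14900 N

At the lowest point, N points up (toward the centre) and the weight mg points down (away from the centre), so the net inward force is N − mg = mv²/r.
N = m(v²/r + g) = 1140 × ((35.0)²/374 + 9.8) = 1140 × (3.275 + 9.8) = 1140 × 13.08 = 14910 N.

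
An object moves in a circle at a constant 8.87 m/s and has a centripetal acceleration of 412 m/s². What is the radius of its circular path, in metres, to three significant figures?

a_c = v²/r ⇒ r = v²/a_c = (8.87)²/412 = 78.68/412 = 0.1910 m.

0.191 m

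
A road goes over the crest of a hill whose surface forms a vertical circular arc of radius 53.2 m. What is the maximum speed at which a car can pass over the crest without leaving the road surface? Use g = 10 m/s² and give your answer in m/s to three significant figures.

At the crest the centre of the circle is below the car, so the net downward (centripetal) force is mg − N = mv²/r.
The car leaves the road when N → 0, giving v_max = √(g r) = √(10.0 × 53.2) = 23.07 m/s.

23.1 m/s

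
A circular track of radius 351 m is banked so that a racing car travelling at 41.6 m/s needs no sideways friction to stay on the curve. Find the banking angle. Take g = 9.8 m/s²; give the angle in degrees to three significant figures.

With no friction, the horizontal component of the normal force provides the centripetal force: N sinθ = mv²/r, while N cosθ = mg vertically.
Dividing: tanθ = v²/(r g) = (41.6)²/(351 × 9.8) = 1731/3440 = 0.5031.
θ = arctan(0.5031) = 26.71°.

26.7°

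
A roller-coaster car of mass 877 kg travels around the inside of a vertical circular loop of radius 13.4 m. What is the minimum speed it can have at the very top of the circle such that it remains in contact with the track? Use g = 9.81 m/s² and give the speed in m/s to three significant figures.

11.5 m/s

At the highest point the centre is directly below, so both the weight and N act inward: N + mg = mv²/r.
At minimum speed N → 0, so mg = mv_min²/r ⇒ v_min = √(g r) = √(9.81 × 13.4) = 11.47 m/s.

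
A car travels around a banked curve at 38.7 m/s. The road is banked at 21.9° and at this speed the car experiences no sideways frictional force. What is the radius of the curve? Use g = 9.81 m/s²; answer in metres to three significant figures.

380 m

Frictionless banking: tanθ = v²/(rg), so r = v²/(g tanθ).
r = (38.7)²/(9.81 × tan 21.9°) = 1498/(9.81 × 0.4020) = 1498/3.944 = 379.8 m.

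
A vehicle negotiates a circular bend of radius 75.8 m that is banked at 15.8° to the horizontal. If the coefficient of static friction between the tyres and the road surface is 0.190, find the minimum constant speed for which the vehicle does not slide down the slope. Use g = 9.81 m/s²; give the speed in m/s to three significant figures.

8.10 m/s

At the minimum speed, friction acts up the slope at its limiting value f = μN. Radially (horizontal, toward centre): N sinθ − μN cosθ = mv²/r. Vertically: N cosθ + μN sinθ = mg.
Dividing: v² = r g (sinθ − μcosθ)/(cosθ + μsinθ).
sinθ − μcosθ = 0.2723 − 0.190×0.9622 = 0.08946; cosθ + μsinθ = 0.9622 + 0.190×0.2723 = 1.014.
v² = 75.8 × 9.81 × 0.08946/1.014 = 65.61 m²/s², so v = 8.100 m/s.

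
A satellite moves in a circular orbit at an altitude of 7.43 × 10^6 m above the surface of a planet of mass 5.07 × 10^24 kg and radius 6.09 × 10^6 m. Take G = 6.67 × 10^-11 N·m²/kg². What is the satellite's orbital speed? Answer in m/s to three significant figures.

Orbital radius r = R + h = 6.09 × 10^6 + 7.43 × 10^6 = 1.352 × 10^7 m.
Gravity supplies the centripetal force: G M m / r² = m v² / r, so v = √(GM/r).
v = √(6.67 × 10^-11 × 5.07 × 10^24 / 1.352 × 10^7) = √(2.501 × 10^7) = 5001 m/s.

5000 m/s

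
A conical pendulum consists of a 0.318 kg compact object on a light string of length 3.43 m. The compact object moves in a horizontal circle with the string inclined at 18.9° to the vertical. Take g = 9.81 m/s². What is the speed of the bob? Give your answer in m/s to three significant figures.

The radius of the circle is r = L sinθ = 3.43 × sin 18.9° = 1.111 m.
Horizontally T sinθ = mv²/r and vertically T cosθ = mg, so tanθ = v²/(rg).
v = √(r g tanθ) = √(1.111 × 9.81 × 0.3424) = √3.732 = 1.932 m/s.

1.93 m/s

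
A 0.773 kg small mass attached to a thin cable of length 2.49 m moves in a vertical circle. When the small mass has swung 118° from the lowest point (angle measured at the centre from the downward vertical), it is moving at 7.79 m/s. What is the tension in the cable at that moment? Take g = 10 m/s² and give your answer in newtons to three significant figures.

15.2 N

Take the radial direction toward the centre of the circle as positive. The component of the weight along the string toward the centre is −mg cos φ (φ measured from the bottom), so Newton's second law along the string gives T − mg cos φ = m v²/r.
cos 118° = -0.4695, so T = m(v²/r + g cos φ) = 0.773 × ((7.79)²/2.49 + 10.0 × -0.4695) = 0.773 × (24.37 + (-4.695)) = 0.773 × 19.68 = 15.21 N.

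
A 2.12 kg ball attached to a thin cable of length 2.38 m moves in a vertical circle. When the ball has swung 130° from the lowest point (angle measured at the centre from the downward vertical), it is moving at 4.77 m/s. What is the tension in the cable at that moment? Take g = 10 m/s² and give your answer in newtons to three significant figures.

Take the radial direction toward the centre of the circle as positive. The component of the weight along the string toward the centre is −mg cos φ (φ measured from the bottom), so Newton's second law along the string gives T − mg cos φ = m v²/r.
cos 130° = -0.6428, so T = m(v²/r + g cos φ) = 2.12 × ((4.77)²/2.38 + 10.0 × -0.6428) = 2.12 × (9.560 + (-6.428)) = 2.12 × 3.132 = 6.640 N.

6.64 N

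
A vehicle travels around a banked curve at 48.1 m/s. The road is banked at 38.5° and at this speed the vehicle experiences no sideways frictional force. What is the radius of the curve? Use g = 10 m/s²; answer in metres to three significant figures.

291 m

Frictionless banking: tanθ = v²/(rg), so r = v²/(g tanθ).
r = (48.1)²/(10.0 × tan 38.5°) = 2314/(10.0 × 0.7954) = 2314/7.954 = 290.9 m.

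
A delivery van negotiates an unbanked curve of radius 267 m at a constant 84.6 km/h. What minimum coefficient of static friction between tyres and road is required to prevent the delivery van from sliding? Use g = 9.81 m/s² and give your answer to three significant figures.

0.211

v = 84.6/3.6 = 23.50 m/s.
Friction provides the centripetal force: μ_s m g = m v²/r, so μ_s = v²/(g r) = (23.50)²/(9.81 × 267) = 552.2/2619 = 0.2108.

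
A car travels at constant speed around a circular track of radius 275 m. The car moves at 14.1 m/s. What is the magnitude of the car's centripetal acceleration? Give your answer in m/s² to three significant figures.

a_c = v²/r = (14.10)²/275 = 198.8/275 = 0.7229 m/s².

0.723 m/s²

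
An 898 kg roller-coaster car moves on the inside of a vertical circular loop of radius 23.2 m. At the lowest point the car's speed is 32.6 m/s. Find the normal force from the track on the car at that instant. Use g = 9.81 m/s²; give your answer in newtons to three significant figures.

At the lowest point, N points up (toward the centre) and the weight mg points down (away from the centre), so the net inward force is N − mg = mv²/r.
N = m(v²/r + g) = 898 × ((32.6)²/23.2 + 9.81) = 898 × (45.81 + 9.81) = 898 × 55.62 = 49950 N.

49900 N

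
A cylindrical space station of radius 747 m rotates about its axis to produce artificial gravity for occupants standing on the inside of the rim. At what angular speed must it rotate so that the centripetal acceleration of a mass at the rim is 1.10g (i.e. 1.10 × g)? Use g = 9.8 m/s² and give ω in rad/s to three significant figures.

0.120 rad/s

Centripetal acceleration a_c = ω²r. Setting ω²r = 1.10g:
ω = √(1.10g / r) = √(1.10 × 9.8 / 747) = √0.01443 = 0.1201 rad/s.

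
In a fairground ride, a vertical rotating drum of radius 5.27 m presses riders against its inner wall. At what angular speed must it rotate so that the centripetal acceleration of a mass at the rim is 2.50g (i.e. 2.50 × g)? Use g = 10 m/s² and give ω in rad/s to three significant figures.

Centripetal acceleration a_c = ω²r. Setting ω²r = 2.50g:
ω = √(2.50g / r) = √(2.50 × 10.0 / 5.27) = √4.744 = 2.178 rad/s.

2.18 rad/s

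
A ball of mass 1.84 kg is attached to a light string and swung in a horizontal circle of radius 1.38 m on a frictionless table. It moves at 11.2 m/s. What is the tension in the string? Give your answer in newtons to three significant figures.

167 N

The tension is the only horizontal force, so it supplies the full centripetal force: T = m v²/r = 1.84 × (11.20)²/1.38 = 1.84 × 125.4/1.38 = 167.3 N.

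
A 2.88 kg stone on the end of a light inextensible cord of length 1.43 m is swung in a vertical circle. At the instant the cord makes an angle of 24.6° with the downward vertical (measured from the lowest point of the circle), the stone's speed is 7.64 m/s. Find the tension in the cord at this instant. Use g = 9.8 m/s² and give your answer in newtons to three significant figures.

Take the radial direction toward the centre of the circle as positive. The component of the weight along the string toward the centre is −mg cos φ (φ measured from the bottom), so Newton's second law along the string gives T − mg cos φ = m v²/r.
cos 24.6° = 0.9092, so T = m(v²/r + g cos φ) = 2.88 × ((7.64)²/1.43 + 9.8 × 0.9092) = 2.88 × (40.82 + (8.911)) = 2.88 × 49.73 = 143.2 N.

143 N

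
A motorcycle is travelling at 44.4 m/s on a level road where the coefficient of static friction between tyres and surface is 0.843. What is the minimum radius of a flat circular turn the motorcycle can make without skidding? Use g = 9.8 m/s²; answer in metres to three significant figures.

239 m

At the limit, μ_s m g = m v²/r, so r_min = v²/(μ_s g) = (44.4)²/(0.843 × 9.8) = 1971/8.261 = 238.6 m.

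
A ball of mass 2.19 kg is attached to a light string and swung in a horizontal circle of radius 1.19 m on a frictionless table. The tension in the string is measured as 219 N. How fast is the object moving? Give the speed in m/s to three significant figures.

T = m v²/r ⇒ v = √(T r / m) = √(219 × 1.19 / 2.19) = √119.0 = 10.91 m/s.

10.9 m/s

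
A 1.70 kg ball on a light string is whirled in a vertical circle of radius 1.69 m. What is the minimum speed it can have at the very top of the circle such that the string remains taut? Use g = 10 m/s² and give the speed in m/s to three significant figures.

At the highest point the centre is directly below, so both the weight and T act inward: T + mg = mv²/r.
At minimum speed T → 0, so mg = mv_min²/r ⇒ v_min = √(g r) = √(10.0 × 1.69) = 4.111 m/s.

4.11 m/s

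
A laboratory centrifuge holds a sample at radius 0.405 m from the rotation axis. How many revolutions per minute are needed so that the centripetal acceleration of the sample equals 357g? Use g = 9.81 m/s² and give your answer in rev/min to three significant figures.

888 rev/min

Require ω²r = 357g, so ω = √(357 × 9.81/0.405) = 92.99 rad/s.
In rev/min: ω × 60/(2π) = 92.99 × 60/(2π) = 888.0 rev/min.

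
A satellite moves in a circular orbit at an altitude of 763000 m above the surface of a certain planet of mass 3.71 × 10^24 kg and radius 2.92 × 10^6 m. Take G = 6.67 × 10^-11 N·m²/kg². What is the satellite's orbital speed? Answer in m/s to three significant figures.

Orbital radius r = R + h = 2.92 × 10^6 + 763000 = 3.683 × 10^6 m.
Gravity supplies the centripetal force: G M m / r² = m v² / r, so v = √(GM/r).
v = √(6.67 × 10^-11 × 3.71 × 10^24 / 3.683 × 10^6) = √(6.719 × 10^7) = 8197 m/s.

8200 m/s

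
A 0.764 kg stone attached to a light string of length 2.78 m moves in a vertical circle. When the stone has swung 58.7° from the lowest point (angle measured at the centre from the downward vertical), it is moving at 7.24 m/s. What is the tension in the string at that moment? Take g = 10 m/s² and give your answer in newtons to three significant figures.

18.4 N

Take the radial direction toward the centre of the circle as positive. The component of the weight along the string toward the centre is −mg cos φ (φ measured from the bottom), so Newton's second law along the string gives T − mg cos φ = m v²/r.
cos 58.7° = 0.5195, so T = m(v²/r + g cos φ) = 0.764 × ((7.24)²/2.78 + 10.0 × 0.5195) = 0.764 × (18.86 + (5.195)) = 0.764 × 24.05 = 18.37 N.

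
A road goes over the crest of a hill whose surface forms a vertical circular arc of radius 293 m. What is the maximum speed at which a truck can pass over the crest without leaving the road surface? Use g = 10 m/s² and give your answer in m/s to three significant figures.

54.1 m/s

At the crest the centre of the circle is below the truck, so the net downward (centripetal) force is mg − N = mv²/r.
The truck leaves the road when N → 0, giving v_max = √(g r) = √(10.0 × 293) = 54.13 m/s.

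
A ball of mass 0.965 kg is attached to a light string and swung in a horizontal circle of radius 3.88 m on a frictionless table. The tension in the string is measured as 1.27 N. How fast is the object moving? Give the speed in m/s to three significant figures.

T = m v²/r ⇒ v = √(T r / m) = √(1.27 × 3.88 / 0.965) = √5.106 = 2.260 m/s.

2.26 m/s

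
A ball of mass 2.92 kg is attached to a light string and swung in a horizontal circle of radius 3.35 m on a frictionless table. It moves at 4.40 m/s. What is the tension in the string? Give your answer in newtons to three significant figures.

16.9 N

The tension is the only horizontal force, so it supplies the full centripetal force: T = m v²/r = 2.92 × (4.400)²/3.35 = 2.92 × 19.36/3.35 = 16.87 N.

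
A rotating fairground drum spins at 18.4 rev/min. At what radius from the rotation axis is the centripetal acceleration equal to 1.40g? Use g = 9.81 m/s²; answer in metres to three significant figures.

3.70 m

ω = 18.4 rev/min × 2π/60 = 1.927 rad/s.
a_c = ω²r = 1.40g ⇒ r = 1.40 × 9.81 / (1.927)² = 13.73/3.713 = 3.699 m.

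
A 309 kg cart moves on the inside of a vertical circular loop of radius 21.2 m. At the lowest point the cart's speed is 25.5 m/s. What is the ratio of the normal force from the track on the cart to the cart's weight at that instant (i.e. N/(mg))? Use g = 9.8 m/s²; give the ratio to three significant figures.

4.13

At the bottom, N − mg = mv²/r, so N = m(v²/r + g) and N/(mg) = v²/(rg) + 1 = (25.5)²/(21.2 × 9.8) + 1 = 3.130 + 1 = 4.130.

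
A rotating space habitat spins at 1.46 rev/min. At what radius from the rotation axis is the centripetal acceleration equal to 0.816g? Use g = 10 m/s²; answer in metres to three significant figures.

349 m

ω = 1.46 rev/min × 2π/60 = 0.1529 rad/s.
a_c = ω²r = 0.816g ⇒ r = 0.816 × 10.0 / (0.1529)² = 8.160/0.02338 = 349.1 m.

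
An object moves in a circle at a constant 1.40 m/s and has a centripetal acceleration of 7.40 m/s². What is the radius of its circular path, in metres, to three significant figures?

0.265 m

a_c = v²/r ⇒ r = v²/a_c = (1.40)²/7.40 = 1.960/7.40 = 0.2649 m.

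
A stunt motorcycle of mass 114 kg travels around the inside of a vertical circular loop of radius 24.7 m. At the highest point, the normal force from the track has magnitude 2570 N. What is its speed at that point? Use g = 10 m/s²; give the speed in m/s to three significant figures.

28.4 m/s

At the top, N + mg = mv²/r, so v = √(r(N/m + g)) = √(24.7 × (2570/114 + 10.0)) = √(24.7 × 32.54) = √803.8 = 28.35 m/s.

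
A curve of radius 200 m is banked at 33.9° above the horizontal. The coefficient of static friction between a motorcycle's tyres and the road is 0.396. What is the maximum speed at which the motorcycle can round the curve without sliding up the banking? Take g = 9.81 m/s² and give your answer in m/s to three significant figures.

53.4 m/s

At the maximum speed, friction acts down the slope at its limiting value f = μN. Radially (horizontal, toward centre): N sinθ + μN cosθ = mv²/r. Vertically: N cosθ − μN sinθ = mg.
Dividing: v² = r g (sinθ + μcosθ)/(cosθ − μsinθ).
sinθ + μcosθ = 0.5577 + 0.396×0.8300 = 0.8864; cosθ − μsinθ = 0.8300 − 0.396×0.5577 = 0.6091.
v² = 200 × 9.81 × 0.8864/0.6091 = 2855 m²/s², so v = 53.43 m/s.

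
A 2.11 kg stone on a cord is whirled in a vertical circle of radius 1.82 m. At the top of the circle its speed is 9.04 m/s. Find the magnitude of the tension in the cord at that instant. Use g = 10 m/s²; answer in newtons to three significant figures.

At the top, both T and the weight mg point inward (toward the centre), so T + mg = mv²/r.
T = m(v²/r − g) = 2.11 × ((9.04)²/1.82 − 10.0) = 2.11 × (44.90 − 10.0) = 2.11 × 34.90 = 73.64 N.

73.6 N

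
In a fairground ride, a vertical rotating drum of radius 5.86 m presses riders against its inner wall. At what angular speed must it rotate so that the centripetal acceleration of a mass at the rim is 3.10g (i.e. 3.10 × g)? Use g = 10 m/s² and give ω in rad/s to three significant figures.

2.30 rad/s

Centripetal acceleration a_c = ω²r. Setting ω²r = 3.10g:
ω = √(3.10g / r) = √(3.10 × 10.0 / 5.86) = √5.290 = 2.300 rad/s.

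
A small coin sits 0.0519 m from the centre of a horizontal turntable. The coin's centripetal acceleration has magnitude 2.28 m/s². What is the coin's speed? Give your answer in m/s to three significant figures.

a_c = v²/r ⇒ v = √(a_c · r) = √(2.28 × 0.0519) = √0.1183 = 0.3440 m/s.

0.344 m/s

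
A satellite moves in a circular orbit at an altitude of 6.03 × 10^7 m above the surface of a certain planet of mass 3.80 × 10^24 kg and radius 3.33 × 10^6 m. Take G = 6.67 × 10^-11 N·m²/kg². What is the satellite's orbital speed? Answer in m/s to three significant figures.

2000 m/s

Orbital radius r = R + h = 3.33 × 10^6 + 6.03 × 10^7 = 6.363 × 10^7 m.
Gravity supplies the centripetal force: G M m / r² = m v² / r, so v = √(GM/r).
v = √(6.67 × 10^-11 × 3.80 × 10^24 / 6.363 × 10^7) = √(3.983 × 10^6) = 1996 m/s.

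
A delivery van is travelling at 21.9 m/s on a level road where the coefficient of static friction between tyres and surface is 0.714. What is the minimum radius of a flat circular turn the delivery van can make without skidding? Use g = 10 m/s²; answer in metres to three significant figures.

67.2 m

At the limit, μ_s m g = m v²/r, so r_min = v²/(μ_s g) = (21.9)²/(0.714 × 10.0) = 479.6/7.140 = 67.17 m.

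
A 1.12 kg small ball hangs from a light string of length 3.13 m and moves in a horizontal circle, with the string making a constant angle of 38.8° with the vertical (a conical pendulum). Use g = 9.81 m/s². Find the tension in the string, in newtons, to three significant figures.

14.1 N

Vertically the bob has no acceleration, so T cosθ = mg.
T = mg/cosθ = 1.12 × 9.81 / cos 38.8° = 10.99/0.7793 = 14.10 N.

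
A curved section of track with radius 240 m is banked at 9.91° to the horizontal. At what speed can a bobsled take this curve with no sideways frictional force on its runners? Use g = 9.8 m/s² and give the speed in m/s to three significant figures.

20.3 m/s

On a frictionless banked curve, N sinθ = mv²/r and N cosθ = mg, so tanθ = v²/(rg).
v = √(r g tanθ) = √(240 × 9.8 × tan 9.91°) = √(240 × 9.8 × 0.1747) = √410.9 = 20.27 m/s.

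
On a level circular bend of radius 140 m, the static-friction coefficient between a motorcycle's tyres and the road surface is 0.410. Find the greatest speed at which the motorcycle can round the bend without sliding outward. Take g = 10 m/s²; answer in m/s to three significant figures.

On a flat curve, static friction is the only horizontal force, so it must supply the full centripetal force: μ_s m g = m v²/r.
Mass cancels: v_max = √(μ_s g r) = √(0.410 × 10.0 × 140) = √574.0 = 23.96 m/s.

24.0 m/s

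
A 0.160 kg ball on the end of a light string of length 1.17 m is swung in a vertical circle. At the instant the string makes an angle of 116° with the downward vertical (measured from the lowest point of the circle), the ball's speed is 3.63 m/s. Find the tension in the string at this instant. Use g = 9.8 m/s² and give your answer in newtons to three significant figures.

Take the radial direction toward the centre of the circle as positive. The component of the weight along the string toward the centre is −mg cos φ (φ measured from the bottom), so Newton's second law along the string gives T − mg cos φ = m v²/r.
cos 116° = -0.4384, so T = m(v²/r + g cos φ) = 0.160 × ((3.63)²/1.17 + 9.8 × -0.4384) = 0.160 × (11.26 + (-4.296)) = 0.160 × 6.966 = 1.115 N.

1.11 N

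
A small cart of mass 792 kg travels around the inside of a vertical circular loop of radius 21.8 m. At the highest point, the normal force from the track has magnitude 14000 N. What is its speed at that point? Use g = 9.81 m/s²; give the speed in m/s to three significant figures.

24.5 m/s

At the top, N + mg = mv²/r, so v = √(r(N/m + g)) = √(21.8 × (14000/792 + 9.81)) = √(21.8 × 27.49) = √599.2 = 24.48 m/s.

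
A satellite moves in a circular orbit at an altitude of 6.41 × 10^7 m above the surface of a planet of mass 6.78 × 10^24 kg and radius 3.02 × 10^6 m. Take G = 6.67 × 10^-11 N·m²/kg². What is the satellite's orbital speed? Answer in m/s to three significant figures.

Orbital radius r = R + h = 3.02 × 10^6 + 6.41 × 10^7 = 6.712 × 10^7 m.
Gravity supplies the centripetal force: G M m / r² = m v² / r, so v = √(GM/r).
v = √(6.67 × 10^-11 × 6.78 × 10^24 / 6.712 × 10^7) = √(6.738 × 10^6) = 2596 m/s.

2600 m/s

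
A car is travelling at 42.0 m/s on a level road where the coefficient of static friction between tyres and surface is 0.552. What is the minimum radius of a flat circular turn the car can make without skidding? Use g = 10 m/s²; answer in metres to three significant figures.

At the limit, μ_s m g = m v²/r, so r_min = v²/(μ_s g) = (42.0)²/(0.552 × 10.0) = 1764/5.520 = 319.6 m.

320 m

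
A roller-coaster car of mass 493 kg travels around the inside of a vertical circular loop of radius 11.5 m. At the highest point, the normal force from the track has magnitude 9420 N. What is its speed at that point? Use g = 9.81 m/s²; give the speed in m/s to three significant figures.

At the top, N + mg = mv²/r, so v = √(r(N/m + g)) = √(11.5 × (9420/493 + 9.81)) = √(11.5 × 28.92) = √332.6 = 18.24 m/s.

18.2 m/s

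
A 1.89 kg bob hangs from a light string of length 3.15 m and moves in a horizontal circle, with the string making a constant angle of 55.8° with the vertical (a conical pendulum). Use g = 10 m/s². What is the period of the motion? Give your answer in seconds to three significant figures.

2.64 s

r = L sinθ = 2.605 m. From T sinθ = mω²r and T cosθ = mg: tanθ = ω²r/g, so ω² = g tanθ / r = g/(L cosθ).
ω = √(g/(L cosθ)) = √(10.0/(3.15 × 0.5621)) = √5.648 = 2.377 rad/s.
Period = 2π/ω = 2.644 s.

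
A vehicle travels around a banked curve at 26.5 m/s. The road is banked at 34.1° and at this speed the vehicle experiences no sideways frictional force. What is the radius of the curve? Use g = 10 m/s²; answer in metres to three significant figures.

104 m

Frictionless banking: tanθ = v²/(rg), so r = v²/(g tanθ).
r = (26.5)²/(10.0 × tan 34.1°) = 702.2/(10.0 × 0.6771) = 702.2/6.771 = 103.7 m.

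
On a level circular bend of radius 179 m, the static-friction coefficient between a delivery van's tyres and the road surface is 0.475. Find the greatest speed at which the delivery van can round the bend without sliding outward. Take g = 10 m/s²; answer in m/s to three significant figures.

29.2 m/s

Friction provides the centripetal force on a flat curve. At maximum speed it is at its limiting value: μ_s m g = m v²/r.
Mass cancels: v_max = √(μ_s g r) = √(0.475 × 10.0 × 179) = √850.2 = 29.16 m/s.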